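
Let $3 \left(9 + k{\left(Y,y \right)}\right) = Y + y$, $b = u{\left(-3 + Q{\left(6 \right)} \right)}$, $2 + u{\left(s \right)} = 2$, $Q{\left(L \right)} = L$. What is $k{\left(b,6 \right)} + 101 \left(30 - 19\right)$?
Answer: $1104$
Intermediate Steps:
$u{\left(s \right)} = 0$ ($u{\left(s \right)} = -2 + 2 = 0$)
$b = 0$
$k{\left(Y,y \right)} = -9 + \frac{Y}{3} + \frac{y}{3}$ ($k{\left(Y,y \right)} = -9 + \frac{Y + y}{3} = -9 + \left(\frac{Y}{3} + \frac{y}{3}\right) = -9 + \frac{Y}{3} + \frac{y}{3}$)
$k{\left(b,6 \right)} + 101 \left(30 - 19\right) = \left(-9 + \frac{1}{3} \cdot 0 + \frac{1}{3} \cdot 6\right) + 101 \left(30 - 19\right) = \left(-9 + 0 + 2\right) + 101 \left(30 - 19\right) = -7 + 101 \cdot 11 = -7 + 1111 = 1104$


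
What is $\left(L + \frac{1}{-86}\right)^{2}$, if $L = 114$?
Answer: $\frac{96098809}{7396} \approx 12993.0$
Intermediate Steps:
$\left(L + \frac{1}{-86}\right)^{2} = \left(114 + \frac{1}{-86}\right)^{2} = \left(114 - \frac{1}{86}\right)^{2} = \left(\frac{9803}{86}\right)^{2} = \frac{96098809}{7396}$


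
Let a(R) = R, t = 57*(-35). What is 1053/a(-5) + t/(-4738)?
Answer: -4979139/23690 ≈ -210.18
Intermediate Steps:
t = -1995
1053/a(-5) + t/(-4738) = 1053/(-5) - 1995/(-4738) = 1053*(-⅕) - 1995*(-1/4738) = -1053/5 + 1995/4738 = -4979139/23690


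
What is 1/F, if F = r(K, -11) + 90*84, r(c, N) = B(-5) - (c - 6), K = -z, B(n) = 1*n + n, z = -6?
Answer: 1/7550 ≈ 0.00013245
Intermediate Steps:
B(n) = 2*n (B(n) = n + n = 2*n)
K = 6 (K = -1*(-6) = 6)
r(c, N) = -4 - c (r(c, N) = 2*(-5) - (c - 6) = -10 - (-6 + c) = -10 + (6 - c) = -4 - c)
F = 7550 (F = (-4 - 1*6) + 90*84 = (-4 - 6) + 7560 = -10 + 7560 = 7550)
1/F = 1/7550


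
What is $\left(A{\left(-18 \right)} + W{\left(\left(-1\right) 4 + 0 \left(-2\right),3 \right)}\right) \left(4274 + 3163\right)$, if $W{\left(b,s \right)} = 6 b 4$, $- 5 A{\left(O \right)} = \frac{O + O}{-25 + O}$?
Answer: $- \frac{153767412}{215} \approx -7.152 \cdot 10^{5}$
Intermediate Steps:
$A{\left(O \right)} = - \frac{2 O}{5 \left(-25 + O\right)}$ ($A{\left(O \right)} = - \frac{\left(O + O\right) \frac{1}{-25 + O}}{5} = - \frac{2 O \frac{1}{-25 + O}}{5} = - \frac{2 O}{5 \left(-25 + O\right)}$)
$W{\left(b,s \right)} = 24 b$
$\left(A{\left(-18 \right)} + W{\left(\left(-1\right) 4 + 0 \left(-2\right),3 \right)}\right) \left(4274 + 3163\right) = \left(\left(-2\right) \left(-18\right) \frac{1}{-125 + 5 \left(-18\right)} + 24 \left(\left(-1\right) 4 + 0 \left(-2\right)\right)\right) \left(4274 + 3163\right) = \left(\left(-2\right) \left(-18\right) \frac{1}{-125 - 90} + 24 \left(-4 + 0\right)\right) 7437 = \left(\left(-2\right) \left(-18\right) \frac{1}{-215} + 24 \left(-4\right)\right) 7437 = \left(\left(-2\right) \left(-18\right) \left(- \frac{1}{215}\right) - 96\right) 7437 = \left(- \frac{36}{215} - 96\right) 7437 = \left(- \frac{20676}{215}\right) 7437 = - \frac{153767412}{215}$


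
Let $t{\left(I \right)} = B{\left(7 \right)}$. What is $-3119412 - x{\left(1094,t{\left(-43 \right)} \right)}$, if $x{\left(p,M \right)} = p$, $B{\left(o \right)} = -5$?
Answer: $-3120506$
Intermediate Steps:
$t{\left(I \right)} = -5$
$-3119412 - x{\left(1094,t{\left(-43 \right)} \right)} = -3119412 - 1094 = -3120506$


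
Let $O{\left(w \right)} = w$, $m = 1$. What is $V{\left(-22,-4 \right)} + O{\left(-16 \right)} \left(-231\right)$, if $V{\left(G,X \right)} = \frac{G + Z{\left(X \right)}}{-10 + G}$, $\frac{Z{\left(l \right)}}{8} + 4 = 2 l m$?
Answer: $\frac{59195}{16} \approx 3699.7$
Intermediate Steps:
$Z{\left(l \right)} = -32 + 16 l$ ($Z{\left(l \right)} = -32 + 8 \cdot 2 l 1 = -32 + 8 \cdot 2 l = -32 + 16 l$)
$V{\left(G,X \right)} = \frac{-32 + G + 16 X}{-10 + G}$ ($V{\left(G,X \right)} = \frac{G + \left(-32 + 16 X\right)}{-10 + G} = \frac{-32 + G + 16 X}{-10 + G}$)
$V{\left(-22,-4 \right)} + O{\left(-16 \right)} \left(-231\right) = \frac{-32 - 22 + 16 \left(-4\right)}{-10 - 22} - -3696 = \frac{-32 - 22 - 64}{-32} + 3696 = \left(- \frac{1}{32}\right) \left(-118\right) + 3696 = \frac{59}{16} + 3696 = \frac{59195}{16}$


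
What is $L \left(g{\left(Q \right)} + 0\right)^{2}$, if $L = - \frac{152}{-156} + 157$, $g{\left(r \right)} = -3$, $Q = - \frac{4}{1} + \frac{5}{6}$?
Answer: $\frac{18483}{13} \approx 1421.8$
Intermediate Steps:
$Q = - \frac{19}{6}$ ($Q = \left(-4\right) 1 + 5 \cdot \frac{1}{6} = -4 + \frac{5}{6} = - \frac{19}{6} \approx -3.1667$)
$L = \frac{6161}{39}$ ($L = \left(-152\right) \left(- \frac{1}{156}\right) + 157 = \frac{38}{39} + 157 = \frac{6161}{39} \approx 157.97$)
$L \left(g{\left(Q \right)} + 0\right)^{2} = \frac{6161 \left(-3 + 0\right)^{2}}{39} = \frac{6161 \left(-3\right)^{2}}{39} = \frac{6161}{39} \cdot 9 = \frac{18483}{13}$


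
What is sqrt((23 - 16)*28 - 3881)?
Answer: I*sqrt(3685) ≈ 60.704*I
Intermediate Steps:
sqrt((23 - 16)*28 - 3881) = sqrt(7*28 - 3881) = sqrt(196 - 3881) = sqrt(-3685) = I*sqrt(3685)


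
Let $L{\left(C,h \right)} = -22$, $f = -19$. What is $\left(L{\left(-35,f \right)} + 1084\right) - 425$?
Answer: $637$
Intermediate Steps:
$\left(L{\left(-35,f \right)} + 1084\right) - 425 = \left(-22 + 1084\right) - 425 = 1062 - 425 = 637$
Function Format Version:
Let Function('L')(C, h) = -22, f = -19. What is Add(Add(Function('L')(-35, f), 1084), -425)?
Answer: 637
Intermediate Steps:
Add(Add(Function('L')(-35, f), 1084), -425) = Add(Add(-22, 1084), -425) = Add(1062, -425) = 637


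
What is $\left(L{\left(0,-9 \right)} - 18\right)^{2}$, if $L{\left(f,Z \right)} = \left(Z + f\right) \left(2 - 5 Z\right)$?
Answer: $194481$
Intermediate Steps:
$L{\left(f,Z \right)} = \left(2 - 5 Z\right) \left(Z + f\right)$
$\left(L{\left(0,-9 \right)} - 18\right)^{2} = \left(\left(- 5 \left(-9\right)^{2} + 2 \left(-9\right) + 2 \cdot 0 - \left(-45\right) 0\right) - 18\right)^{2} = \left(\left(\left(-5\right) 81 - 18 + 0 + 0\right) - 18\right)^{2} = \left(\left(-405 - 18 + 0 + 0\right) - 18\right)^{2} = \left(-423 - 18\right)^{2} = \left(-441\right)^{2} = 194481$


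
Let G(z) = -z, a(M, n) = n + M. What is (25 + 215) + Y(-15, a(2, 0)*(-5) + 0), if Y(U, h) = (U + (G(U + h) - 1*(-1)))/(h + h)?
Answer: 4789/20 ≈ 239.45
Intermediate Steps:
a(M, n) = M + n
Y(U, h) = (1 - h)/(2*h) (Y(U, h) = (U + (-(U + h) - 1*(-1)))/(h + h) = (U + ((-U - h) + 1))/((2*h)) = (U + (1 - U - h))*(1/(2*h)) = (1 - h)*(1/(2*h)) = (1 - h)/(2*h))
(25 + 215) + Y(-15, a(2, 0)*(-5) + 0) = (25 + 215) + (1 - ((2 + 0)*(-5) + 0))/(2*((2 + 0)*(-5) + 0)) = 240 + (1 - (2*(-5) + 0))/(2*(2*(-5) + 0)) = 240 + (1 - (-10 + 0))/(2*(-10 + 0)) = 240 + (½)*(1 - 1*(-10))/(-10) = 240 + (½)*(-⅒)*(1 + 10) = 240 + (½)*(-⅒)*11 = 240 - 11/20 = 4789/20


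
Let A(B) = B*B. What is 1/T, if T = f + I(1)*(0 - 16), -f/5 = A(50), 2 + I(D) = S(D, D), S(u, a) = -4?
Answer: -1/12404 ≈ -8.0619e-5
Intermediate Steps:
I(D) = -6 (I(D) = -2 - 4 = -6)
A(B) = B**2
f = -12500 (f = -5*50**2 = -5*2500 = -12500)
T = -12404 (T = -12500 - 6*(0 - 16) = -12500 - 6*(-16) = -12500 + 96 = -12404)
1/T = 1/(-12404) = -1/12404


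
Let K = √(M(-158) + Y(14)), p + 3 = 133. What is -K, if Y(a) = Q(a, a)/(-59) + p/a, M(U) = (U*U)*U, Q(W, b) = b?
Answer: -I*√672775810147/413 ≈ -1986.0*I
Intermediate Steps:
p = 130 (p = -3 + 133 = 130)
M(U) = U³ (M(U) = U²*U = U³)
Y(a) = 130/a - a/59 (Y(a) = a/(-59) + 130/a = a*(-1/59) + 130/a = -a/59 + 130/a = 130/a - a/59)
K = I*√672775810147/413 (K = √((-158)³ + (130/14 - 1/59*14)) = √(-3944312 + (130*(1/14) - 14/59)) = √(-3944312 + (65/7 - 14/59)) = √(-3944312 + 3737/413) = √(-1628997119/413) = I*√672775810147/413 ≈ 1986.0*I)
-K = -I*√672775810147/413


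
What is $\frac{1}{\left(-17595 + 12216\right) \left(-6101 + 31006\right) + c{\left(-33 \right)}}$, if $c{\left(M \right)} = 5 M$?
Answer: $- \frac{1}{133964160} \approx -7.4647 \cdot 10^{-9}$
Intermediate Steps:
$\frac{1}{\left(-17595 + 12216\right) \left(-6101 + 31006\right) + c{\left(-33 \right)}} = \frac{1}{\left(-17595 + 12216\right) \left(-6101 + 31006\right) + 5 \left(-33\right)} = \frac{1}{\left(-5379\right) 24905 - 165} = \frac{1}{-133963995 - 165} = \frac{1}{-133964160} = - \frac{1}{133964160}$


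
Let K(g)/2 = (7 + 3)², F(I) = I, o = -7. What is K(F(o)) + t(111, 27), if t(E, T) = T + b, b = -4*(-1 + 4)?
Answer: 215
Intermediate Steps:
b = -12 (b = -4*3 = -12)
t(E, T) = -12 + T (t(E, T) = T - 12 = -12 + T)
K(g) = 200 (K(g) = 2*(7 + 3)² = 2*10² = 2*100 = 200)
K(F(o)) + t(111, 27) = 200 + (-12 + 27) = 200 + 15 = 215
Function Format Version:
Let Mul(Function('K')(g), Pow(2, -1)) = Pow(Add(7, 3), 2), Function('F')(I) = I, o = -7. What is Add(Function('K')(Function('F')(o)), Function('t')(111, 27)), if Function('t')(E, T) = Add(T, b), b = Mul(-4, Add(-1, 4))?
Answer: 215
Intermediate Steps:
b = -12 (b = Mul(-4, 3) = -12)
Function('t')(E, T) = Add(-12, T) (Function('t')(E, T) = Add(T, -12) = Add(-12, T))
Function('K')(g) = 200 (Function('K')(g) = Mul(2, Pow(Add(7, 3), 2)) = Mul(2, Pow(10, 2)) = Mul(2, 100) = 200)
Add(Function('K')(Function('F')(o)), Function('t')(111, 27)) = Add(200, Add(-12, 27)) = Add(200, 15) = 215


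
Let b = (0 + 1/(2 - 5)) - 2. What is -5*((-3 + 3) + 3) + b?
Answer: -52/3 ≈ -17.333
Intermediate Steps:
b = -7/3 (b = (0 + 1/(-3)) - 2 = (0 - ⅓) - 2 = -⅓ - 2 = -7/3 ≈ -2.3333)
-5*((-3 + 3) + 3) + b = -5*((-3 + 3) + 3) - 7/3 = -5*(0 + 3) - 7/3 = -5*3 - 7/3 = -15 - 7/3 = -52/3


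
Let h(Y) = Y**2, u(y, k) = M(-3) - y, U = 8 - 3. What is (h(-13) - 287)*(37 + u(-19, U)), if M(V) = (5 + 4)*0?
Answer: -6608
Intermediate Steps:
U = 5
M(V) = 0 (M(V) = 9*0 = 0)
u(y, k) = -y (u(y, k) = 0 - y = -y)
(h(-13) - 287)*(37 + u(-19, U)) = ((-13)**2 - 287)*(37 - 1*(-19)) = (169 - 287)*(37 + 19) = -118*56 = -6608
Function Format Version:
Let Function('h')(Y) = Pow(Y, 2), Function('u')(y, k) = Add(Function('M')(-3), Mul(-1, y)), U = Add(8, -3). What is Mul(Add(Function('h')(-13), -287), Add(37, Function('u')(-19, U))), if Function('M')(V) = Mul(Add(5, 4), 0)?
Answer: -6608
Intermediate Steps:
U = 5
Function('M')(V) = 0 (Function('M')(V) = Mul(9, 0) = 0)
Function('u')(y, k) = Mul(-1, y) (Function('u')(y, k) = Add(0, Mul(-1, y)) = Mul(-1, y))
Mul(Add(Function('h')(-13), -287), Add(37, Function('u')(-19, U))) = Mul(Add(Pow(-13, 2), -287), Add(37, Mul(-1, -19))) = Mul(Add(169, -287), Add(37, 19)) = Mul(-118, 56) = -6608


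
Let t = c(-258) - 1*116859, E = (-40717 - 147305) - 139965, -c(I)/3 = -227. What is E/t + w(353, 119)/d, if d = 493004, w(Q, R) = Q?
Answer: 26956652297/9546036452 ≈ 2.8239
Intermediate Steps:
c(I) = 681 (c(I) = -3*(-227) = 681)
E = -327987 (E = -188022 - 139965 = -327987)
t = -116178 (t = 681 - 1*116859 = 681 - 116859 = -116178)
E/t + w(353, 119)/d = -327987/(-116178) + 353/493004 = -327987*(-1/116178) + 353*(1/493004) = 109329/38726 + 353/493004 = 26956652297/9546036452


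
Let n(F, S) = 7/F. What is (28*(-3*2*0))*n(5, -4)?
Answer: 0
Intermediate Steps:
(28*(-3*2*0))*n(5, -4) = (28*(-3*2*0))*(7/5) = (28*(-6*0))*(7*(1/5)) = (28*0)*(7/5) = 0*(7/5) = 0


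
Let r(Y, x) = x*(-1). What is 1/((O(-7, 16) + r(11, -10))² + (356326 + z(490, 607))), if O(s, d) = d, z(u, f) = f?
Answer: 1/357609 ≈ 2.7964e-6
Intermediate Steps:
r(Y, x) = -x
1/((O(-7, 16) + r(11, -10))² + (356326 + z(490, 607))) = 1/((16 - 1*(-10))² + (356326 + 607)) = 1/((16 + 10)² + 356933) = 1/(26² + 356933) = 1/(676 + 356933) = 1/357609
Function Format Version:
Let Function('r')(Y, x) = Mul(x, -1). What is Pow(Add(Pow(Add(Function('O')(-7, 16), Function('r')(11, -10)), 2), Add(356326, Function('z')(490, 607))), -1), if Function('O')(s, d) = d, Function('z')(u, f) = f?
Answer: Rational(1, 357609) ≈ 2.7964e-6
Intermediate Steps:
Function('r')(Y, x) = Mul(-1, x)
Pow(Add(Pow(Add(Function('O')(-7, 16), Function('r')(11, -10)), 2), Add(356326, Function('z')(490, 607))), -1) = Pow(Add(Pow(Add(16, Mul(-1, -10)), 2), Add(356326, 607)), -1) = Pow(Add(Pow(Add(16, 10), 2), 356933), -1) = Pow(Add(Pow(26, 2), 356933), -1) = Pow(Add(676, 356933), -1) = Pow(357609, -1) = Rational(1, 357609)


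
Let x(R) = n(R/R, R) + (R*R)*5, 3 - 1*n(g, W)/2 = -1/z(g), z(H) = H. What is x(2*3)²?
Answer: 35344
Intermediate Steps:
n(g, W) = 6 + 2/g (n(g, W) = 6 - (-2)/g = 6 + 2/g)
x(R) = 8 + 5*R² (x(R) = (6 + 2/((R/R))) + (R*R)*5 = (6 + 2/1) + R²*5 = (6 + 2*1) + 5*R² = (6 + 2) + 5*R² = 8 + 5*R²)
x(2*3)² = (8 + 5*(2*3)²)² = (8 + 5*6²)² = (8 + 5*36)² = (8 + 180)² = 188² = 35344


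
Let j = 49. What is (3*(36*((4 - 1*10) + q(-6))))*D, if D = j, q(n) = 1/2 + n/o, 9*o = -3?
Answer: 66150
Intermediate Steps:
o = -1/3 (o = (1/9)*(-3) = -1/3 ≈ -0.33333)
q(n) = 1/2 - 3*n (q(n) = 1/2 + n/(-1/3) = 1*(1/2) + n*(-3) = 1/2 - 3*n)
D = 49
(3*(36*((4 - 1*10) + q(-6))))*D = (3*(36*((4 - 1*10) + (1/2 - 3*(-6)))))*49 = (3*(36*((4 - 10) + (1/2 + 18))))*49 = (3*(36*(-6 + 37/2)))*49 = (3*(36*(25/2)))*49 = (3*450)*49 = 1350*49 = 66150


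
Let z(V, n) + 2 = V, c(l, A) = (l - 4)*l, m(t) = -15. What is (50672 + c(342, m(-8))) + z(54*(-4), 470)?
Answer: 166050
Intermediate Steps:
c(l, A) = l*(-4 + l) (c(l, A) = (-4 + l)*l = l*(-4 + l))
z(V, n) = -2 + V
(50672 + c(342, m(-8))) + z(54*(-4), 470) = (50672 + 342*(-4 + 342)) + (-2 + 54*(-4)) = (50672 + 342*338) + (-2 - 216) = (50672 + 115596) - 218 = 166268 - 218 = 166050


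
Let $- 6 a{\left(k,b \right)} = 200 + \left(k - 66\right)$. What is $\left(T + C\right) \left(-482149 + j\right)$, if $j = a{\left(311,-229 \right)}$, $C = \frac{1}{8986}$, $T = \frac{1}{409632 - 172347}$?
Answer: $- \frac{712545488869}{12793458060} \approx -55.696$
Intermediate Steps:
$T = \frac{1}{237285} \approx 4.2143 \cdot 10^{-6}$
$a{\left(k,b \right)} = - \frac{67}{3} - \frac{k}{6}$ ($a{\left(k,b \right)} = - \frac{200 + \left(k - 66\right)}{6} = - \frac{200 + \left(-66 + k\right)}{6} = - \frac{134 + k}{6} = - \frac{67}{3} - \frac{k}{6}$)
$C = \frac{1}{8986} \approx 0.00011128$
$j = - \frac{445}{6}$ ($j = - \frac{67}{3} - \frac{311}{6} = - \frac{445}{6} \approx -74.167$)
$\left(T + C\right) \left(-482149 + j\right) = \left(\frac{1}{237285} + \frac{1}{8986}\right) \left(-482149 - \frac{445}{6}\right) = \frac{246271}{2132243010} \left(- \frac{2893339}{6}\right) = - \frac{712545488869}{12793458060}$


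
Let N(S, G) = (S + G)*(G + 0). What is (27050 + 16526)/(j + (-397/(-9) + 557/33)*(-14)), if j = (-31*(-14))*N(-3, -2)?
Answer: 539253/43141 ≈ 12.500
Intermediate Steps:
N(S, G) = G*(G + S) (N(S, G) = (G + S)*G = G*(G + S))
j = 4340 (j = (-31*(-14))*(-2*(-2 - 3)) = 434*(-2*(-5)) = 434*10 = 4340)
(27050 + 16526)/(j + (-397/(-9) + 557/33)*(-14)) = (27050 + 16526)/(4340 + (-397/(-9) + 557/33)*(-14)) = 43576/(4340 + (-397*(-1/9) + 557*(1/33))*(-14)) = 43576/(4340 + (397/9 + 557/33)*(-14)) = 43576/(4340 + (6038/99)*(-14)) = 43576/(4340 - 84532/99) = 43576/(345128/99) = 43576*(99/345128) = 539253/43141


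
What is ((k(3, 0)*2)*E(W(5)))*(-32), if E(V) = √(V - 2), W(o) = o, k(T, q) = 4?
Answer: -256*√3 ≈ -443.40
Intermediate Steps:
E(V) = √(-2 + V)
((k(3, 0)*2)*E(W(5)))*(-32) = ((4*2)*√(-2 + 5))*(-32) = (8*√3)*(-32) = -256*√3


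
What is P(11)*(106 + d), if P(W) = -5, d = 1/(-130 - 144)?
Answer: -145215/274 ≈ -529.98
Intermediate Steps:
d = -1/274 (d = 1/(-274) = -1/274 ≈ -0.0036496)
P(11)*(106 + d) = -5*(106 - 1/274) = -5*29043/274 = -145215/274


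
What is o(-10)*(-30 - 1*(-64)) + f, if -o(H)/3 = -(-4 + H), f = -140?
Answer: -1568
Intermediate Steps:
o(H) = -12 + 3*H (o(H) = -(-3)*(-4 + H) = -3*(4 - H) = -12 + 3*H)
o(-10)*(-30 - 1*(-64)) + f = (-12 + 3*(-10))*(-30 - 1*(-64)) - 140 = (-12 - 30)*(-30 + 64) - 140 = -42*34 - 140 = -1428 - 140 = -1568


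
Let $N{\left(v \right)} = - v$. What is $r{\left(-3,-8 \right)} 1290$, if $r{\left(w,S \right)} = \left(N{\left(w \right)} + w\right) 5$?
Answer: $0$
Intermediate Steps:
$r{\left(w,S \right)} = 0$ ($r{\left(w,S \right)} = \left(- w + w\right) 5 = 0 \cdot 5 = 0$)
$r{\left(-3,-8 \right)} 1290 = 0 \cdot 1290 = 0$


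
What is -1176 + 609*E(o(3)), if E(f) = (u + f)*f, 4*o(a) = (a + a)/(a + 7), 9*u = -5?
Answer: -485219/400 ≈ -1213.0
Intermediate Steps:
u = -5/9 (u = (⅑)*(-5) = -5/9 ≈ -0.55556)
o(a) = a/(2*(7 + a)) (o(a) = ((a + a)/(a + 7))/4 = ((2*a)/(7 + a))/4 = (2*a/(7 + a))/4 = a/(2*(7 + a)))
E(f) = f*(-5/9 + f) (E(f) = (-5/9 + f)*f = f*(-5/9 + f))
-1176 + 609*E(o(3)) = -1176 + 609*(((½)*3/(7 + 3))*(-5 + 9*((½)*3/(7 + 3)))/9) = -1176 + 609*(((½)*3/10)*(-5 + 9*((½)*3/10))/9) = -1176 + 609*(((½)*3*(⅒))*(-5 + 9*((½)*3*(⅒)))/9) = -1176 + 609*((⅑)*(3/20)*(-5 + 9*(3/20))) = -1176 + 609*((⅑)*(3/20)*(-5 + 27/20)) = -1176 + 609*((⅑)*(3/20)*(-73/20)) = -1176 + 609*(-73/1200) = -1176 - 14819/400 = -485219/400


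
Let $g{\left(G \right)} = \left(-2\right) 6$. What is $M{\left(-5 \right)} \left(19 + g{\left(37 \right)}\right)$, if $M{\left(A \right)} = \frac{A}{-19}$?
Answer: $\frac{35}{19} \approx 1.8421$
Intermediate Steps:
$g{\left(G \right)} = -12$
$M{\left(A \right)} = - \frac{A}{19}$ ($M{\left(A \right)} = A \left(- \frac{1}{19}\right) = - \frac{A}{19}$)
$M{\left(-5 \right)} \left(19 + g{\left(37 \right)}\right) = \left(- \frac{1}{19}\right) \left(-5\right) \left(19 - 12\right) = \frac{5}{19} \cdot 7 = \frac{35}{19}$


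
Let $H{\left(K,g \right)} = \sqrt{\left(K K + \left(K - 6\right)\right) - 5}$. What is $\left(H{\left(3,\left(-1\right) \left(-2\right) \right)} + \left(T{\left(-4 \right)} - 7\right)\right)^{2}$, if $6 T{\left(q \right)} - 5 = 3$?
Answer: $\frac{196}{9} \approx 21.778$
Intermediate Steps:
$T{\left(q \right)} = \frac{4}{3}$ ($T{\left(q \right)} = \frac{5}{6} + \frac{1}{6} \cdot 3 = \frac{5}{6} + \frac{1}{2} = \frac{4}{3}$)
$H{\left(K,g \right)} = \sqrt{-11 + K + K^{2}}$ ($H{\left(K,g \right)} = \sqrt{\left(K^{2} + \left(K - 6\right)\right) - 5} = \sqrt{\left(K^{2} + \left(-6 + K\right)\right) - 5} = \sqrt{\left(-6 + K + K^{2}\right) - 5} = \sqrt{-11 + K + K^{2}}$)
$\left(H{\left(3,\left(-1\right) \left(-2\right) \right)} + \left(T{\left(-4 \right)} - 7\right)\right)^{2} = \left(\sqrt{-11 + 3 + 3^{2}} + \left(\frac{4}{3} - 7\right)\right)^{2} = \left(\sqrt{-11 + 3 + 9} - \frac{17}{3}\right)^{2} = \left(\sqrt{1} - \frac{17}{3}\right)^{2} = \left(1 - \frac{17}{3}\right)^{2} = \left(- \frac{14}{3}\right)^{2} = \frac{196}{9}$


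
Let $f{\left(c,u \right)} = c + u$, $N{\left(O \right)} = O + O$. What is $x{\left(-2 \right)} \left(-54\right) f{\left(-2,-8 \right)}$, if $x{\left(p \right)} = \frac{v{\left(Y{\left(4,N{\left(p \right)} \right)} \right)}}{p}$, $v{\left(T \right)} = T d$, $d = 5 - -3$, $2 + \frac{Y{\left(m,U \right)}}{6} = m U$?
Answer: $233280$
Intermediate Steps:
$N{\left(O \right)} = 2 O$
$Y{\left(m,U \right)} = -12 + 6 U m$ ($Y{\left(m,U \right)} = -12 + 6 m U = -12 + 6 U m$)
$d = 8$ ($d = 5 + 3 = 8$)
$v{\left(T \right)} = 8 T$ ($v{\left(T \right)} = T 8 = 8 T$)
$x{\left(p \right)} = \frac{-96 + 384 p}{p}$ ($x{\left(p \right)} = \frac{8 \left(-12 + 6 \cdot 2 p 4\right)}{p} = \frac{8 \left(-12 + 48 p\right)}{p} = \frac{-96 + 384 p}{p}$)
$x{\left(-2 \right)} \left(-54\right) f{\left(-2,-8 \right)} = \left(384 - \frac{96}{-2}\right) \left(-54\right) \left(-2 - 8\right) = \left(384 - -48\right) \left(-54\right) \left(-10\right) = \left(384 + 48\right) \left(-54\right) \left(-10\right) = 432 \left(-54\right) \left(-10\right) = \left(-23328\right) \left(-10\right) = 233280$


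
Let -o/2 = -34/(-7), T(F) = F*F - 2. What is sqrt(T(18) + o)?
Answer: sqrt(15302)/7 ≈ 17.672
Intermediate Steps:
T(F) = -2 + F**2 (T(F) = F**2 - 2 = -2 + F**2)
o = -68/7 (o = -(-68)/(-7) = -(-68)*(-1)/7 = -2*34/7 = -68/7 ≈ -9.7143)
sqrt(T(18) + o) = sqrt((-2 + 18**2) - 68/7) = sqrt((-2 + 324) - 68/7) = sqrt(322 - 68/7) = sqrt(2186/7) = sqrt(15302)/7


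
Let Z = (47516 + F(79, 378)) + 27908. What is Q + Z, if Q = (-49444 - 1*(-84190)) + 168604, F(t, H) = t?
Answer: 278853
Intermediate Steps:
Q = 203350 (Q = (-49444 + 84190) + 168604 = 34746 + 168604 = 203350)
Z = 75503 (Z = (47516 + 79) + 27908 = 47595 + 27908 = 75503)
Q + Z = 203350 + 75503 = 278853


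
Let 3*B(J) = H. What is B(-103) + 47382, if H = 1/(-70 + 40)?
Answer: 4264379/90 ≈ 47382.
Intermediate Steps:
H = -1/30 (H = 1/(-30) = -1/30 ≈ -0.033333)
B(J) = -1/90 (B(J) = (⅓)*(-1/30) = -1/90)
B(-103) + 47382 = -1/90 + 47382 = 4264379/90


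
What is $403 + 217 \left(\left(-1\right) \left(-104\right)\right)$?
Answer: $22971$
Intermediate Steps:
$403 + 217 \left(\left(-1\right) \left(-104\right)\right) = 403 + 217 \cdot 104 = 403 + 22568 = 22971$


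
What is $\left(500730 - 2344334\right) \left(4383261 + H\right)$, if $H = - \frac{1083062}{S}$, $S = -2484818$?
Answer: $- \frac{1434272148150748160}{177487} \approx -8.081 \cdot 10^{12}$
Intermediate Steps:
$H = \frac{541531}{1242409}$ ($H = - \frac{1083062}{-2484818} = \left(-1083062\right) \left(- \frac{1}{2484818}\right) = \frac{541531}{1242409} \approx 0.43587$)
$\left(500730 - 2344334\right) \left(4383261 + H\right) = \left(500730 - 2344334\right) \left(4383261 + \frac{541531}{1242409}\right) = \left(-1843604\right) \frac{5445803457280}{1242409} = - \frac{1434272148150748160}{177487}$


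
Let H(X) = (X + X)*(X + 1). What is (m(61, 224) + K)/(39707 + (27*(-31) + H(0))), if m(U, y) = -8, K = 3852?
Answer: 1922/19435 ≈ 0.098894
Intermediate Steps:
H(X) = 2*X*(1 + X) (H(X) = (2*X)*(1 + X) = 2*X*(1 + X))
(m(61, 224) + K)/(39707 + (27*(-31) + H(0))) = (-8 + 3852)/(39707 + (27*(-31) + 2*0*(1 + 0))) = 3844/(39707 + (-837 + 2*0*1)) = 3844/(39707 + (-837 + 0)) = 3844/(39707 - 837) = 3844/38870 = 3844*(1/38870) = 1922/19435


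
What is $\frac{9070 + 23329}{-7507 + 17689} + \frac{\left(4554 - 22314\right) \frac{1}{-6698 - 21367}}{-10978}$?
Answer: $\frac{332729077937}{104568315258} \approx 3.1819$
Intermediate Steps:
$\frac{9070 + 23329}{-7507 + 17689} + \frac{\left(4554 - 22314\right) \frac{1}{-6698 - 21367}}{-10978} = \frac{32399}{10182} + - \frac{17760}{-28065} \left(- \frac{1}{10978}\right) = 32399 \cdot \frac{1}{10182} + \left(-17760\right) \left(- \frac{1}{28065}\right) \left(- \frac{1}{10978}\right) = \frac{32399}{10182} + \frac{1184}{1871} \left(- \frac{1}{10978}\right) = \frac{32399}{10182} - \frac{592}{10269919} = \frac{332729077937}{104568315258}$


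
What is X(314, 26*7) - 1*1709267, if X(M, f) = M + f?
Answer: -1708771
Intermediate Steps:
X(314, 26*7) - 1*1709267 = (314 + 26*7) - 1*1709267 = (314 + 182) - 1709267 = 496 - 1709267 = -1708771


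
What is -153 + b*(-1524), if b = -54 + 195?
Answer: -215037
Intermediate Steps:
b = 141
-153 + b*(-1524) = -153 + 141*(-1524) = -153 - 214884 = -215037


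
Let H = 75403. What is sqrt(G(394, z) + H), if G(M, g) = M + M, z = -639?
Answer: sqrt(76191) ≈ 276.03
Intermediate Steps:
G(M, g) = 2*M
sqrt(G(394, z) + H) = sqrt(2*394 + 75403) = sqrt(788 + 75403) = sqrt(76191)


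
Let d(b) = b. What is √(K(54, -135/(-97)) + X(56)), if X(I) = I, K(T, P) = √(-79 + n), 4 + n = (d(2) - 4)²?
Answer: √(56 + I*√79) ≈ 7.5067 + 0.59202*I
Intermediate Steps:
n = 0 (n = -4 + (2 - 4)² = -4 + (-2)² = -4 + 4 = 0)
K(T, P) = I*√79 (K(T, P) = √(-79 + 0) = √(-79) = I*√79)
√(K(54, -135/(-97)) + X(56)) = √(I*√79 + 56) = √(56 + I*√79)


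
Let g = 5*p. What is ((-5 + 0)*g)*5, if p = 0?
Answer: 0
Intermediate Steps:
g = 0 (g = 5*0 = 0)
((-5 + 0)*g)*5 = ((-5 + 0)*0)*5 = -5*0*5 = 0*5 = 0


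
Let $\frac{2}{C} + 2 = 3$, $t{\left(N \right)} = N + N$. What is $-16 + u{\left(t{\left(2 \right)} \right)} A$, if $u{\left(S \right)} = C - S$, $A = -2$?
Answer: $-12$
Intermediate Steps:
$t{\left(N \right)} = 2 N$
$C = 2$ ($C = \frac{2}{-2 + 3} = \frac{2}{1} = 2 \cdot 1 = 2$)
$u{\left(S \right)} = 2 - S$
$-16 + u{\left(t{\left(2 \right)} \right)} A = -16 + \left(2 - 2 \cdot 2\right) \left(-2\right) = -16 + \left(2 - 4\right) \left(-2\right) = -16 - -4 = -16 + 4 = -12$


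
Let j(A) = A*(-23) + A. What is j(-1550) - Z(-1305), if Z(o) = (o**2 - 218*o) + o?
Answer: -1952110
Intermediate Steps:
j(A) = -22*A (j(A) = -23*A + A = -22*A)
Z(o) = o**2 - 217*o
j(-1550) - Z(-1305) = -22*(-1550) - (-1305)*(-217 - 1305) = 34100 - (-1305)*(-1522) = 34100 - 1*1986210 = 34100 - 1986210 = -1952110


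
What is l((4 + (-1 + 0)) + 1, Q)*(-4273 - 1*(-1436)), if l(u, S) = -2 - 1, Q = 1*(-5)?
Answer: 8511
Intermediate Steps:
Q = -5
l(u, S) = -3
l((4 + (-1 + 0)) + 1, Q)*(-4273 - 1*(-1436)) = -3*(-4273 - 1*(-1436)) = -3*(-4273 + 1436) = -3*(-2837) = 8511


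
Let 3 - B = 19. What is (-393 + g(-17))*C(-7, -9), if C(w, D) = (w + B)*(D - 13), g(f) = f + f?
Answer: -216062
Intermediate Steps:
B = -16 (B = 3 - 1*19 = 3 - 19 = -16)
g(f) = 2*f
C(w, D) = (-16 + w)*(-13 + D) (C(w, D) = (w - 16)*(D - 13) = (-16 + w)*(-13 + D))
(-393 + g(-17))*C(-7, -9) = (-393 + 2*(-17))*(208 - 16*(-9) - 13*(-7) - 9*(-7)) = (-393 - 34)*(208 + 144 + 91 + 63) = -427*506 = -216062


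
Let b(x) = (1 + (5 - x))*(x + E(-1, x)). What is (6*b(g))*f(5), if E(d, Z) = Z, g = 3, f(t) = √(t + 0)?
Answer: 108*√5 ≈ 241.50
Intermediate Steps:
f(t) = √t
b(x) = 2*x*(6 - x) (b(x) = (1 + (5 - x))*(x + x) = (6 - x)*(2*x) = 2*x*(6 - x))
(6*b(g))*f(5) = (6*(2*3*(6 - 1*3)))*√5 = (6*(2*3*(6 - 3)))*√5 = (6*(2*3*3))*√5 = (6*18)*√5 = 108*√5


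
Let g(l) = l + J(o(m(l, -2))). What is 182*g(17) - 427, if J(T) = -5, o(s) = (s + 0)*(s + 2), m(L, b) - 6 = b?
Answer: 1757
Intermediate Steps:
m(L, b) = 6 + b
o(s) = s*(2 + s)
g(l) = -5 + l (g(l) = l - 5 = -5 + l)
182*g(17) - 427 = 182*(-5 + 17) - 427 = 182*12 - 427 = 2184 - 427 = 1757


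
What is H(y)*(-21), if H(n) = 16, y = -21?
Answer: -336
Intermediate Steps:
H(y)*(-21) = 16*(-21) = -336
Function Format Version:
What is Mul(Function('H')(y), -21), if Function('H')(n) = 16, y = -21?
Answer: -336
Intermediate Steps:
Mul(Function('H')(y), -21) = Mul(16, -21) = -336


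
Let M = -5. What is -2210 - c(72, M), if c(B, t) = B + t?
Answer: -2277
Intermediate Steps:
-2210 - c(72, M) = -2210 - (72 - 5) = -2210 - 1*67 = -2210 - 67 = -2277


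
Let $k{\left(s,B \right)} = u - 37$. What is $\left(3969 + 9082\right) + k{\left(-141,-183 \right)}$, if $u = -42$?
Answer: $12972$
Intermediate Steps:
$k{\left(s,B \right)} = -79$ ($k{\left(s,B \right)} = -42 - 37 = -79$)
$\left(3969 + 9082\right) + k{\left(-141,-183 \right)} = \left(3969 + 9082\right) - 79 = 13051 - 79 = 12972$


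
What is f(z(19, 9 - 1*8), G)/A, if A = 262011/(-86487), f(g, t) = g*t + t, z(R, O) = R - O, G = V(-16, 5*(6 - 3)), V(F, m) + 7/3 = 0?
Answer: 3834257/262011 ≈ 14.634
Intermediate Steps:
V(F, m) = -7/3 (V(F, m) = -7/3 + 0 = -7/3)
G = -7/3 ≈ -2.3333
f(g, t) = t + g*t
A = -87337/28829 (A = 262011*(-1/86487) = -87337/28829 ≈ -3.0295)
f(z(19, 9 - 1*8), G)/A = (-7*(1 + (19 - (9 - 1*8)))/3)/(-87337/28829) = -7*(1 + (19 - (9 - 8)))/3*(-28829/87337) = -7*(1 + (19 - 1*1))/3*(-28829/87337) = -7*(1 + (19 - 1))/3*(-28829/87337) = -7*(1 + 18)/3*(-28829/87337) = -7/3*19*(-28829/87337) = -133/3*(-28829/87337) = 3834257/262011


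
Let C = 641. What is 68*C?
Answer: 43588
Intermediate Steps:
68*C = 68*641 = 43588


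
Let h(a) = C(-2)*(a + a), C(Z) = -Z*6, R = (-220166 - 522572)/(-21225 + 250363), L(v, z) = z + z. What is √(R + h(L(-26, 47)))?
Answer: √29569834421855/114569 ≈ 47.463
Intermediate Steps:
L(v, z) = 2*z
R = -371369/114569 (R = -742738/229138 = -742738*1/229138 = -371369/114569 ≈ -3.2414)
C(Z) = -6*Z
h(a) = 24*a (h(a) = (-6*(-2))*(a + a) = 12*(2*a) = 24*a)
√(R + h(L(-26, 47))) = √(-371369/114569 + 24*(2*47)) = √(-371369/114569 + 24*94) = √(-371369/114569 + 2256) = √(258096295/114569) = √29569834421855/114569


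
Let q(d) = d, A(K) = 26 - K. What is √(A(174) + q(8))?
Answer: 2*I*√35 ≈ 11.832*I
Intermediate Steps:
√(A(174) + q(8)) = √((26 - 1*174) + 8) = √((26 - 174) + 8) = √(-148 + 8) = √(-140) = 2*I*√35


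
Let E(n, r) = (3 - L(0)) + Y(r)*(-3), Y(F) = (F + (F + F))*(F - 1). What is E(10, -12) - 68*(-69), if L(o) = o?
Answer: 3291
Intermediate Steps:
Y(F) = 3*F*(-1 + F) (Y(F) = (F + 2*F)*(-1 + F) = (3*F)*(-1 + F) = 3*F*(-1 + F))
E(n, r) = 3 - 9*r*(-1 + r) (E(n, r) = (3 - 1*0) + (3*r*(-1 + r))*(-3) = (3 + 0) - 9*r*(-1 + r) = 3 - 9*r*(-1 + r))
E(10, -12) - 68*(-69) = (3 - 9*(-12)*(-1 - 12)) - 68*(-69) = (3 - 9*(-12)*(-13)) + 4692 = (3 - 1404) + 4692 = -1401 + 4692 = 3291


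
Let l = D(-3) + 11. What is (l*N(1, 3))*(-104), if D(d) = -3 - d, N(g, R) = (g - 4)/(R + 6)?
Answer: 1144/3 ≈ 381.33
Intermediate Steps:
N(g, R) = (-4 + g)/(6 + R)
l = 11 (l = (-3 - 1*(-3)) + 11 = (-3 + 3) + 11 = 0 + 11 = 11)
(l*N(1, 3))*(-104) = (11*((-4 + 1)/(6 + 3)))*(-104) = (11*(-3/9))*(-104) = (11*((1/9)*(-3)))*(-104) = (11*(-1/3))*(-104) = -11/3*(-104) = 1144/3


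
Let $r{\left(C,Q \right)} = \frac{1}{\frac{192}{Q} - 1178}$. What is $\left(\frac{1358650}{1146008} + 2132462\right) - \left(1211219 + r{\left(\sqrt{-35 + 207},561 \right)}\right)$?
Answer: $\frac{58125020719211841}{63094043444} \approx 9.2124 \cdot 10^{5}$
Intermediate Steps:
$r{\left(C,Q \right)} = \frac{1}{-1178 + \frac{192}{Q}}$
$\left(\frac{1358650}{1146008} + 2132462\right) - \left(1211219 + r{\left(\sqrt{-35 + 207},561 \right)}\right) = \left(\frac{1358650}{1146008} + 2132462\right) - \left(1211219 - \frac{561}{-192 + 1178 \cdot 561}\right) = \left(1358650 \cdot \frac{1}{1146008} + 2132462\right) - \left(1211219 - \frac{561}{-192 + 660858}\right) = \left(\frac{679325}{573004} + 2132462\right) - \left(1211219 - \frac{561}{660666}\right) = \frac{1221909935173}{573004} - \left(1211219 - 561 \cdot \frac{1}{660666}\right) = \frac{1221909935173}{573004} - \frac{266737070431}{220222} = \frac{58125020719211841}{63094043444}$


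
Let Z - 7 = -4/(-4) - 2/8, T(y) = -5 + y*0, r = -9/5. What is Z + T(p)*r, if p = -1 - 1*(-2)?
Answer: 67/4 ≈ 16.750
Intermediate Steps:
r = -9/5 (r = -9*⅕ = -9/5 ≈ -1.8000)
p = 1 (p = -1 + 2 = 1)
T(y) = -5 (T(y) = -5 + 0 = -5)
Z = 31/4 (Z = 7 + (-4/(-4) - 2/8) = 7 + (-4*(-¼) - 2*⅛) = 7 + (1 - ¼) = 7 + ¾ = 31/4 ≈ 7.7500)
Z + T(p)*r = 31/4 - 5*(-9/5) = 31/4 + 9 = 67/4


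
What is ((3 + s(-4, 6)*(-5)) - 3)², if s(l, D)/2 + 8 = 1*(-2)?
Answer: 10000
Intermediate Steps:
s(l, D) = -20 (s(l, D) = -16 + 2*(1*(-2)) = -16 + 2*(-2) = -16 - 4 = -20)
((3 + s(-4, 6)*(-5)) - 3)² = ((3 - 20*(-5)) - 3)² = ((3 + 100) - 3)² = (103 - 3)² = 100² = 10000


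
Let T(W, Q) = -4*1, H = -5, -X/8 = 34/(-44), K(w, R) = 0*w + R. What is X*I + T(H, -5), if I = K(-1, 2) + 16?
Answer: 1180/11 ≈ 107.27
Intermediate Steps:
K(w, R) = R (K(w, R) = 0 + R = R)
X = 68/11 (X = -272/(-44) = -272*(-1)/44 = -8*(-17/22) = 68/11 ≈ 6.1818)
T(W, Q) = -4
I = 18 (I = 2 + 16 = 18)
X*I + T(H, -5) = (68/11)*18 - 4 = 1224/11 - 4 = 1180/11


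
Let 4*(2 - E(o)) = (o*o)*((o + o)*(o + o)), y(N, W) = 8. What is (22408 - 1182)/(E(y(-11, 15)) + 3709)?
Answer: -21226/385 ≈ -55.132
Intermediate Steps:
E(o) = 2 - o⁴ (E(o) = 2 - o*o*(o + o)*(o + o)/4 = 2 - o²*(2*o)*(2*o)/4 = 2 - o²*4*o²/4 = 2 - o⁴)
(22408 - 1182)/(E(y(-11, 15)) + 3709) = (22408 - 1182)/((2 - 1*8⁴) + 3709) = 21226/((2 - 1*4096) + 3709) = 21226/((2 - 4096) + 3709) = 21226/(-4094 + 3709) = 21226/(-385) = 21226*(-1/385) = -21226/385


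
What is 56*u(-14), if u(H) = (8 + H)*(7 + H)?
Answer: 2352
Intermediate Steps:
u(H) = (7 + H)*(8 + H)
56*u(-14) = 56*(56 + (-14)**2 + 15*(-14)) = 56*(56 + 196 - 210) = 56*42 = 2352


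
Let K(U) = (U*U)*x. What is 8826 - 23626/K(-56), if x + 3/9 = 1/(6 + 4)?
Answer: 48614283/5488 ≈ 8858.3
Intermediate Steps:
x = -7/30 (x = -⅓ + 1/(6 + 4) = -⅓ + 1/10 = -⅓ + ⅒ = -7/30 ≈ -0.23333)
K(U) = -7*U²/30 (K(U) = (U*U)*(-7/30) = U²*(-7/30) = -7*U²/30)
8826 - 23626/K(-56) = 8826 - 23626/((-7/30*(-56)²)) = 8826 - 23626/((-7/30*3136)) = 8826 - 23626/(-10976/15) = 8826 - 23626*(-15)/10976 = 8826 - 1*(-177195/5488) = 8826 + 177195/5488 = 48614283/5488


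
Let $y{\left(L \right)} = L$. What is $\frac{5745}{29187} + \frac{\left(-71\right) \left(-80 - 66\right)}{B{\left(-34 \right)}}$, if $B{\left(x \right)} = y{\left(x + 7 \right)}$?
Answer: $- \frac{11199901}{29187} \approx -383.73$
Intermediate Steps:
$B{\left(x \right)} = 7 + x$ ($B{\left(x \right)} = x + 7 = 7 + x$)
$\frac{5745}{29187} + \frac{\left(-71\right) \left(-80 - 66\right)}{B{\left(-34 \right)}} = \frac{5745}{29187} + \frac{\left(-71\right) \left(-80 - 66\right)}{7 - 34} = 5745 \cdot \frac{1}{29187} + \frac{\left(-71\right) \left(-146\right)}{-27} = \frac{1915}{9729} + 10366 \left(- \frac{1}{27}\right) = \frac{1915}{9729} - \frac{10366}{27} = - \frac{11199901}{29187}$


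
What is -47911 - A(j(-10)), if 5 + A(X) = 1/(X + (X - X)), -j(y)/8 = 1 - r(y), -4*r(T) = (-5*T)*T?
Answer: -47522753/992 ≈ -47906.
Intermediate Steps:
r(T) = 5*T**2/4 (r(T) = -(-5*T)*T/4 = -(-5)*T**2/4 = 5*T**2/4)
j(y) = -8 + 10*y**2 (j(y) = -8*(1 - 5*y**2/4) = -8 + 10*y**2)
A(X) = -5 + 1/X (A(X) = -5 + 1/(X + (X - X)) = -5 + 1/(X + 0) = -5 + 1/X)
-47911 - A(j(-10)) = -47911 - (-5 + 1/(-8 + 10*(-10)**2)) = -47911 - (-5 + 1/(-8 + 10*100)) = -47911 - (-5 + 1/(-8 + 1000)) = -47911 - (-5 + 1/992) = -47911 - 1*(-4959/992) = -47911 + 4959/992 = -47522753/992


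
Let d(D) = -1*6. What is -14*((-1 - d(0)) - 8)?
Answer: 42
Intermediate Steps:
d(D) = -6
-14*((-1 - d(0)) - 8) = -14*((-1 - 1*(-6)) - 8) = -14*((-1 + 6) - 8) = -14*(5 - 8) = -14*(-3) = 42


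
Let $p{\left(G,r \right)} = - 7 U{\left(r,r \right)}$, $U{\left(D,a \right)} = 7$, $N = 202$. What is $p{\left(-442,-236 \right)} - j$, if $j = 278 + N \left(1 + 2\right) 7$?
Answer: $-4569$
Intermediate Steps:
$j = 4520$ ($j = 278 + 202 \left(1 + 2\right) 7 = 278 + 202 \cdot 3 \cdot 7 = 278 + 202 \cdot 21 = 278 + 4242 = 4520$)
$p{\left(G,r \right)} = -49$ ($p{\left(G,r \right)} = \left(-7\right) 7 = -49$)
$p{\left(-442,-236 \right)} - j = -49 - 4520 = -4569$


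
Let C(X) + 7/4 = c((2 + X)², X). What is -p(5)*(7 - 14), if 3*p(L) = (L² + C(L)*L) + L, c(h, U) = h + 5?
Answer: 8155/12 ≈ 679.58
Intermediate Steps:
c(h, U) = 5 + h
C(X) = 13/4 + (2 + X)² (C(X) = -7/4 + (5 + (2 + X)²) = 13/4 + (2 + X)²)
p(L) = L/3 + L²/3 + L*(13/4 + (2 + L)²)/3 (p(L) = ((L² + (13/4 + (2 + L)²)*L) + L)/3 = ((L² + L*(13/4 + (2 + L)²)) + L)/3 = (L + L² + L*(13/4 + (2 + L)²))/3 = L/3 + L²/3 + L*(13/4 + (2 + L)²)/3)
-p(5)*(7 - 14) = -(1/12)*5*(33 + 4*5² + 20*5)*(7 - 14) = -(1/12)*5*(33 + 4*25 + 100)*(-7) = -(1/12)*5*(33 + 100 + 100)*(-7) = -(1/12)*5*233*(-7) = -1165*(-7)/12 = -1*(-8155/12) = 8155/12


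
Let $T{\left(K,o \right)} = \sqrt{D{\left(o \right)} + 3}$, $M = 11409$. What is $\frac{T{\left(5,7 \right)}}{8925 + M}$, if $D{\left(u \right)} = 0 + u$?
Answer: $\frac{\sqrt{10}}{20334} \approx 0.00015552$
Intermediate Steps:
$D{\left(u \right)} = u$
$T{\left(K,o \right)} = \sqrt{3 + o}$ ($T{\left(K,o \right)} = \sqrt{o + 3} = \sqrt{3 + o}$)
$\frac{T{\left(5,7 \right)}}{8925 + M} = \frac{\sqrt{3 + 7}}{8925 + 11409} = \frac{\sqrt{10}}{20334}$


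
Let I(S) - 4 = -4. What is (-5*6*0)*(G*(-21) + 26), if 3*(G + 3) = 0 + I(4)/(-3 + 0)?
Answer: 0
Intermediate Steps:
I(S) = 0 (I(S) = 4 - 4 = 0)
G = -3 (G = -3 + (0 + 0/(-3 + 0))/3 = -3 + (0 + 0/(-3))/3 = -3 + (0 + 0*(-1/3))/3 = -3 + (0 + 0)/3 = -3 + (1/3)*0 = -3 + 0 = -3)
(-5*6*0)*(G*(-21) + 26) = (-5*6*0)*(-3*(-21) + 26) = (-30*0)*(63 + 26) = 0*89 = 0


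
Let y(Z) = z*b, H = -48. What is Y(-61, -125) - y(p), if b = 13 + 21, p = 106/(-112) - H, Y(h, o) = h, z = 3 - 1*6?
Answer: 41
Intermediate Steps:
z = -3 (z = 3 - 6 = -3)
p = 2635/56 (p = 106/(-112) - 1*(-48) = 106*(-1/112) + 48 = -53/56 + 48 = 2635/56 ≈ 47.054)
b = 34
y(Z) = -102 (y(Z) = -3*34 = -102)
Y(-61, -125) - y(p) = -61 - 1*(-102) = -61 + 102 = 41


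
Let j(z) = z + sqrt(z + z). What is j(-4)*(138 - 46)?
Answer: -368 + 184*I*sqrt(2) ≈ -368.0 + 260.22*I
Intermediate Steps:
j(z) = z + sqrt(2)*sqrt(z) (j(z) = z + sqrt(2*z) = z + sqrt(2)*sqrt(z))
j(-4)*(138 - 46) = (-4 + sqrt(2)*sqrt(-4))*(138 - 46) = (-4 + sqrt(2)*(2*I))*92 = (-4 + 2*I*sqrt(2))*92 = -368 + 184*I*sqrt(2)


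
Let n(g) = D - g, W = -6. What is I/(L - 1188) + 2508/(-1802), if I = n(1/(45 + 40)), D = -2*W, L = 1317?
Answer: -754823/581145 ≈ -1.2989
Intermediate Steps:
D = 12 (D = -2*(-6) = 12)
n(g) = 12 - g
I = 1019/85 (I = 12 - 1/(45 + 40) = 12 - 1/85 = 1019/85 ≈ 11.988)
I/(L - 1188) + 2508/(-1802) = 1019/(85*(1317 - 1188)) + 2508/(-1802) = (1019/85)/129 + 2508*(-1/1802) = (1019/85)*(1/129) - 1254/901 = 1019/10965 - 1254/901 = -754823/581145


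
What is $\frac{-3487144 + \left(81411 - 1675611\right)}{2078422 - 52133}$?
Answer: $- \frac{5081344}{2026289} \approx -2.5077$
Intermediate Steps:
$\frac{-3487144 + \left(81411 - 1675611\right)}{2078422 - 52133} = \frac{-3487144 + \left(81411 - 1675611\right)}{2026289} = \left(-3487144 - 1594200\right) \frac{1}{2026289} = \left(-5081344\right) \frac{1}{2026289} = - \frac{5081344}{2026289}$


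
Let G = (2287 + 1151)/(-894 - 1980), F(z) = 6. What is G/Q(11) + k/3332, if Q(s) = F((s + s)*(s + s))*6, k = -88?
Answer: -285559/4788084 ≈ -0.059640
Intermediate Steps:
G = -573/479 (G = 3438/(-2874) = 3438*(-1/2874) = -573/479 ≈ -1.1962)
Q(s) = 36 (Q(s) = 6*6 = 36)
G/Q(11) + k/3332 = -573/479/36 - 88/3332 = -573/479*1/36 - 88*1/3332 = -191/5748 - 22/833 = -285559/4788084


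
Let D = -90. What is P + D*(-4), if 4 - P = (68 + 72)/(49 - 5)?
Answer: 3969/11 ≈ 360.82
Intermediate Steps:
P = 9/11 (P = 4 - (68 + 72)/(49 - 5) = 4 - 140/44 = 4 - 1*35/11 = 4 - 35/11 = 9/11 ≈ 0.81818)
P + D*(-4) = 9/11 - 90*(-4) = 9/11 + 360 = 3969/11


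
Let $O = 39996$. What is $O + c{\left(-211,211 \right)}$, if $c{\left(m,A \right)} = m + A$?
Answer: $39996$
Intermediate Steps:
$c{\left(m,A \right)} = A + m$
$O + c{\left(-211,211 \right)} = 39996 + \left(211 - 211\right) = 39996 + 0 = 39996$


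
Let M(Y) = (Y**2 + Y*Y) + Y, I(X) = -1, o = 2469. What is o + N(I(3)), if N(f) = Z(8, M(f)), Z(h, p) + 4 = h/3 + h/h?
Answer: 7406/3 ≈ 2468.7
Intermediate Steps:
M(Y) = Y + 2*Y**2 (M(Y) = (Y**2 + Y**2) + Y = 2*Y**2 + Y = Y + 2*Y**2)
Z(h, p) = -3 + h/3 (Z(h, p) = -4 + (h/3 + h/h) = -4 + (h*(1/3) + 1) = -4 + (h/3 + 1) = -4 + (1 + h/3) = -3 + h/3)
N(f) = -1/3 (N(f) = -3 + (1/3)*8 = -3 + 8/3 = -1/3)
o + N(I(3)) = 2469 - 1/3 = 7406/3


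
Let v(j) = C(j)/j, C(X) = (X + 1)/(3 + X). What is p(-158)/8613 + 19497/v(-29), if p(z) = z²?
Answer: -63308378701/120582 ≈ -5.2502e+5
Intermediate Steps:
C(X) = (1 + X)/(3 + X)
v(j) = (1 + j)/(j*(3 + j)) (v(j) = ((1 + j)/(3 + j))/j = (1 + j)/(j*(3 + j)))
p(-158)/8613 + 19497/v(-29) = (-158)²/8613 + 19497/(((1 - 29)/((-29)*(3 - 29)))) = 24964*(1/8613) + 19497/((-1/29*(-28)/(-26))) = 24964/8613 + 19497/((-1/29*(-1/26)*(-28))) = 24964/8613 + 19497/(-14/377) = 24964/8613 + 19497*(-377/14) = 24964/8613 - 7350369/14 = -63308378701/120582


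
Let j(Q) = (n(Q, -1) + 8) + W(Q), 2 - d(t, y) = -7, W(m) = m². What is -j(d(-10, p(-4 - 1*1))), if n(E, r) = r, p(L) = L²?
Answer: -88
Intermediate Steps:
d(t, y) = 9 (d(t, y) = 2 - 1*(-7) = 2 + 7 = 9)
j(Q) = 7 + Q² (j(Q) = (-1 + 8) + Q² = 7 + Q²)
-j(d(-10, p(-4 - 1*1))) = -(7 + 9²) = -(7 + 81) = -1*88 = -88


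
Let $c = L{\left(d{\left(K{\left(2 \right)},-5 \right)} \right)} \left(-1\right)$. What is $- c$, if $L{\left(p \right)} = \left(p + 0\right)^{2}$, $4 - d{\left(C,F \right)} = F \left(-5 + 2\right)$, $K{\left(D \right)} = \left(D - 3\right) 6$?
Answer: $121$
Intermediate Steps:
$K{\left(D \right)} = -18 + 6 D$ ($K{\left(D \right)} = \left(-3 + D\right) 6 = -18 + 6 D$)
$d{\left(C,F \right)} = 4 + 3 F$ ($d{\left(C,F \right)} = 4 - F \left(-5 + 2\right) = 4 - F \left(-3\right) = 4 - - 3 F = 4 + 3 F$)
$L{\left(p \right)} = p^{2}$
$c = -121$ ($c = \left(4 + 3 \left(-5\right)\right)^{2} \left(-1\right) = \left(4 - 15\right)^{2} \left(-1\right) = \left(-11\right)^{2} \left(-1\right) = 121 \left(-1\right) = -121$)
$- c = \left(-1\right) \left(-121\right) = 121$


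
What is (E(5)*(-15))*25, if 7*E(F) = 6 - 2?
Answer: -1500/7 ≈ -214.29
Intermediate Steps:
E(F) = 4/7 (E(F) = (6 - 2)/7 = (⅐)*4 = 4/7)
(E(5)*(-15))*25 = ((4/7)*(-15))*25 = -60/7*25 = -1500/7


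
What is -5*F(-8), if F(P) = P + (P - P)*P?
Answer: 40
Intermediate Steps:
F(P) = P (F(P) = P + 0*P = P + 0 = P)
-5*F(-8) = -5*(-8) = 40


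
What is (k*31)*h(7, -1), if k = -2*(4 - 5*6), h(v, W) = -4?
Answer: -6448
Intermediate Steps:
k = 52 (k = -2*(4 - 30) = -2*(-26) = 52)
(k*31)*h(7, -1) = (52*31)*(-4) = 1612*(-4) = -6448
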